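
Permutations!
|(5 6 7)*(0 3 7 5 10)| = 4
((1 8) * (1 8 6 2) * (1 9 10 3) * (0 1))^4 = (0 9 1 10 6 3 2)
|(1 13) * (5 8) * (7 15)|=2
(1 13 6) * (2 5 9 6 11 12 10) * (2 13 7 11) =(1 7 11 12 10 13 2 5 9 6) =[0, 7, 5, 3, 4, 9, 1, 11, 8, 6, 13, 12, 10, 2]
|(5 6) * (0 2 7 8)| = 4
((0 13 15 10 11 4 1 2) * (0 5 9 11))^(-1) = ((0 13 15 10)(1 2 5 9 11 4))^(-1) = (0 10 15 13)(1 4 11 9 5 2)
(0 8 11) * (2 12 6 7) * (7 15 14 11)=(0 8 7 2 12 6 15 14 11)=[8, 1, 12, 3, 4, 5, 15, 2, 7, 9, 10, 0, 6, 13, 11, 14]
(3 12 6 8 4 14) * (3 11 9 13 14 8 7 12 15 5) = (3 15 5)(4 8)(6 7 12)(9 13 14 11) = [0, 1, 2, 15, 8, 3, 7, 12, 4, 13, 10, 9, 6, 14, 11, 5]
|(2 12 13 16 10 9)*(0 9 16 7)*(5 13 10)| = 9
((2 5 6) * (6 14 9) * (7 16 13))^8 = ((2 5 14 9 6)(7 16 13))^8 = (2 9 5 6 14)(7 13 16)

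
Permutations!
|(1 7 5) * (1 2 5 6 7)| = |(2 5)(6 7)| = 2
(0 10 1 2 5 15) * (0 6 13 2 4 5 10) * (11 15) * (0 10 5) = (0 10 1 4)(2 5 11 15 6 13) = [10, 4, 5, 3, 0, 11, 13, 7, 8, 9, 1, 15, 12, 2, 14, 6]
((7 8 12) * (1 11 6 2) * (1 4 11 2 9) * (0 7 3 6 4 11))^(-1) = ((0 7 8 12 3 6 9 1 2 11 4))^(-1) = (0 4 11 2 1 9 6 3 12 8 7)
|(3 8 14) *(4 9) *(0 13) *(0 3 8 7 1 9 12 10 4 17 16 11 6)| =30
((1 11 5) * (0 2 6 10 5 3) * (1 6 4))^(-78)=(11)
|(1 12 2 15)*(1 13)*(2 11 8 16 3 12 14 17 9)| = 35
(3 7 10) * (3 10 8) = (10)(3 7 8) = [0, 1, 2, 7, 4, 5, 6, 8, 3, 9, 10]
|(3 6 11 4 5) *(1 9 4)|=7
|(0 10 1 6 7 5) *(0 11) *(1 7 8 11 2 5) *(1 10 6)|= |(0 6 8 11)(2 5)(7 10)|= 4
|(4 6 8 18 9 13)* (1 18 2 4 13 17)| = |(1 18 9 17)(2 4 6 8)| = 4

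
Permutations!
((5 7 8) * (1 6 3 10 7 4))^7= ((1 6 3 10 7 8 5 4))^7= (1 4 5 8 7 10 3 6)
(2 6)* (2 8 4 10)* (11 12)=(2 6 8 4 10)(11 12)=[0, 1, 6, 3, 10, 5, 8, 7, 4, 9, 2, 12, 11]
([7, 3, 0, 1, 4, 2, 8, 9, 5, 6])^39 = [8, 3, 6, 1, 4, 9, 0, 5, 7, 2]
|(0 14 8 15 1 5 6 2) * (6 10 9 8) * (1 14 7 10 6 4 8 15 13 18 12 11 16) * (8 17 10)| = 12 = |(0 7 8 13 18 12 11 16 1 5 6 2)(4 17 10 9 15 14)|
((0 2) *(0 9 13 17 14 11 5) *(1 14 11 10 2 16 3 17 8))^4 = (0 11 3)(1 9 14 13 10 8 2)(5 17 16)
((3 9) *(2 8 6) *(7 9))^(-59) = (2 8 6)(3 7 9)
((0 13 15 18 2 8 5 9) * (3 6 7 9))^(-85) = (0 18 5 7 13 2 3 9 15 8 6)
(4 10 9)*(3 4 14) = [0, 1, 2, 4, 10, 5, 6, 7, 8, 14, 9, 11, 12, 13, 3] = (3 4 10 9 14)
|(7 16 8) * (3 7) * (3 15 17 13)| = 7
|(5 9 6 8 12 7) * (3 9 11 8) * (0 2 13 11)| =|(0 2 13 11 8 12 7 5)(3 9 6)| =24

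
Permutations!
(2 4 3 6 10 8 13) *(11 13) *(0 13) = [13, 1, 4, 6, 3, 5, 10, 7, 11, 9, 8, 0, 12, 2] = (0 13 2 4 3 6 10 8 11)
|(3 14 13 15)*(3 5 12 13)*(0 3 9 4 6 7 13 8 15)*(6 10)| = |(0 3 14 9 4 10 6 7 13)(5 12 8 15)| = 36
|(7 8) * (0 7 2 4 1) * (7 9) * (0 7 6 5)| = 20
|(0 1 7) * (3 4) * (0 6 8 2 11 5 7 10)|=6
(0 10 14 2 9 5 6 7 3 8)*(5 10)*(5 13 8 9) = [13, 1, 5, 9, 4, 6, 7, 3, 0, 10, 14, 11, 12, 8, 2] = (0 13 8)(2 5 6 7 3 9 10 14)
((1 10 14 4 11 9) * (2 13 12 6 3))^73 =((1 10 14 4 11 9)(2 13 12 6 3))^73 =(1 10 14 4 11 9)(2 6 13 3 12)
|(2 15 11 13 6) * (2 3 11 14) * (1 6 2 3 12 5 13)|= |(1 6 12 5 13 2 15 14 3 11)|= 10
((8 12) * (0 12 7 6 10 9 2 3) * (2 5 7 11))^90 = (12)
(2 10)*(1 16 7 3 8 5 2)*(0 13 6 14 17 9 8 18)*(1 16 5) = (0 13 6 14 17 9 8 1 5 2 10 16 7 3 18) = [13, 5, 10, 18, 4, 2, 14, 3, 1, 8, 16, 11, 12, 6, 17, 15, 7, 9, 0]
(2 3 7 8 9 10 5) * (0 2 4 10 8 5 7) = (0 2 3)(4 10 7 5)(8 9) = [2, 1, 3, 0, 10, 4, 6, 5, 9, 8, 7]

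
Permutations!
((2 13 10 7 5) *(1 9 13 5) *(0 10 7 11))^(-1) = (0 11 10)(1 7 13 9)(2 5) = ((0 10 11)(1 9 13 7)(2 5))^(-1)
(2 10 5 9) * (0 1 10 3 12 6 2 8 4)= (0 1 10 5 9 8 4)(2 3 12 6)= [1, 10, 3, 12, 0, 9, 2, 7, 4, 8, 5, 11, 6]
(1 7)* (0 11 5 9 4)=(0 11 5 9 4)(1 7)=[11, 7, 2, 3, 0, 9, 6, 1, 8, 4, 10, 5]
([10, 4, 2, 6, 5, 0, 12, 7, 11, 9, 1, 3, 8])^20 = [0, 1, 2, 3, 4, 5, 6, 7, 8, 9, 10, 11, 12]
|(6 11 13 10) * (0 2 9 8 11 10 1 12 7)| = 18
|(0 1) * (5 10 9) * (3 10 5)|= |(0 1)(3 10 9)|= 6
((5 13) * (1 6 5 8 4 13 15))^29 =(1 6 5 15)(4 8 13)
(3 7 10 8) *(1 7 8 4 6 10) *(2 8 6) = (1 7)(2 8 3 6 10 4) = [0, 7, 8, 6, 2, 5, 10, 1, 3, 9, 4]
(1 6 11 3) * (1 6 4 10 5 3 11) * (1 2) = [0, 4, 1, 6, 10, 3, 2, 7, 8, 9, 5, 11] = (11)(1 4 10 5 3 6 2)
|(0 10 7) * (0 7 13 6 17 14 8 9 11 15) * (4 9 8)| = |(0 10 13 6 17 14 4 9 11 15)| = 10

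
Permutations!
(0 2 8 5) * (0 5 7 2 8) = [8, 1, 0, 3, 4, 5, 6, 2, 7] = (0 8 7 2)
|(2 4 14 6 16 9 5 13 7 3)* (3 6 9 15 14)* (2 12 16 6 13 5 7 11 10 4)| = |(3 12 16 15 14 9 7 13 11 10 4)| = 11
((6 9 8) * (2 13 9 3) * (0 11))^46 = (2 6 9)(3 8 13)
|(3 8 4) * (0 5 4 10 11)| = |(0 5 4 3 8 10 11)| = 7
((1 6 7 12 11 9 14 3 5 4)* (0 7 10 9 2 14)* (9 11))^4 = (1 2 4 11 5 10 3 6 14)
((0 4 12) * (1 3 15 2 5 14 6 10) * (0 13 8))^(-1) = ((0 4 12 13 8)(1 3 15 2 5 14 6 10))^(-1) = (0 8 13 12 4)(1 10 6 14 5 2 15 3)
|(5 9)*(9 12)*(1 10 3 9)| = 6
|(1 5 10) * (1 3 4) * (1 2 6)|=7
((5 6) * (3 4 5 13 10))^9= ((3 4 5 6 13 10))^9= (3 6)(4 13)(5 10)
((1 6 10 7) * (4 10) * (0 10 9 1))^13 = (0 10 7)(1 6 4 9)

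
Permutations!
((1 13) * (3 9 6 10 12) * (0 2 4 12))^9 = (0 2 4 12 3 9 6 10)(1 13)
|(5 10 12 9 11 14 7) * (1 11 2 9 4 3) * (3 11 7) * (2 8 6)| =|(1 7 5 10 12 4 11 14 3)(2 9 8 6)| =36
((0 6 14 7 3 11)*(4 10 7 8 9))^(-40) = (14) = ((0 6 14 8 9 4 10 7 3 11))^(-40)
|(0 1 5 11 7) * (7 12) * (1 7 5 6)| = |(0 7)(1 6)(5 11 12)| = 6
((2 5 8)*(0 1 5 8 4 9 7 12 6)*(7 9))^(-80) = (0 7 1 12 5 6 4)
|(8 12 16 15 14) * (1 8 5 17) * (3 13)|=|(1 8 12 16 15 14 5 17)(3 13)|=8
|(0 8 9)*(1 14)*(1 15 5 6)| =15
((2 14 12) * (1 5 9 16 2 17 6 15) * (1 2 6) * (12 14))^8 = ((1 5 9 16 6 15 2 12 17))^8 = (1 17 12 2 15 6 16 9 5)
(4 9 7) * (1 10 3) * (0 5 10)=(0 5 10 3 1)(4 9 7)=[5, 0, 2, 1, 9, 10, 6, 4, 8, 7, 3]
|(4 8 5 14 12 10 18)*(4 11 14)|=15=|(4 8 5)(10 18 11 14 12)|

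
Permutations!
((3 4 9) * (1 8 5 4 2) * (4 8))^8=((1 4 9 3 2)(5 8))^8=(1 3 4 2 9)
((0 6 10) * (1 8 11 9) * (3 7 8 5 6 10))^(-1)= (0 10)(1 9 11 8 7 3 6 5)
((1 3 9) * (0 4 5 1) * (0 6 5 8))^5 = ((0 4 8)(1 3 9 6 5))^5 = (9)(0 8 4)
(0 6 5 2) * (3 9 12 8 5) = (0 6 3 9 12 8 5 2) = [6, 1, 0, 9, 4, 2, 3, 7, 5, 12, 10, 11, 8]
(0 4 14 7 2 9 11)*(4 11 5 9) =(0 11)(2 4 14 7)(5 9) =[11, 1, 4, 3, 14, 9, 6, 2, 8, 5, 10, 0, 12, 13, 7]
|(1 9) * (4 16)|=2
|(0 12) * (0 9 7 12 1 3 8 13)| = 15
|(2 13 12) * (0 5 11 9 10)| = |(0 5 11 9 10)(2 13 12)| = 15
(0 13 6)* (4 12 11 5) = [13, 1, 2, 3, 12, 4, 0, 7, 8, 9, 10, 5, 11, 6] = (0 13 6)(4 12 11 5)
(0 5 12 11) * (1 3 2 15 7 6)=(0 5 12 11)(1 3 2 15 7 6)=[5, 3, 15, 2, 4, 12, 1, 6, 8, 9, 10, 0, 11, 13, 14, 7]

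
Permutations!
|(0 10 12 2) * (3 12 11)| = 6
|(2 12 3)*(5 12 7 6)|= 6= |(2 7 6 5 12 3)|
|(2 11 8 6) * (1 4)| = 4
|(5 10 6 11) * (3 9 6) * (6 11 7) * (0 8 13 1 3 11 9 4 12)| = 42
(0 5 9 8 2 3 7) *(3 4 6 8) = (0 5 9 3 7)(2 4 6 8) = [5, 1, 4, 7, 6, 9, 8, 0, 2, 3]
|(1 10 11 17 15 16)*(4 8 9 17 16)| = 20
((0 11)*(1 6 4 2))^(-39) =(0 11)(1 6 4 2)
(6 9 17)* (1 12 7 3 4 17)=(1 12 7 3 4 17 6 9)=[0, 12, 2, 4, 17, 5, 9, 3, 8, 1, 10, 11, 7, 13, 14, 15, 16, 6]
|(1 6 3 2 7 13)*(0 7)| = |(0 7 13 1 6 3 2)| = 7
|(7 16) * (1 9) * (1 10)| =6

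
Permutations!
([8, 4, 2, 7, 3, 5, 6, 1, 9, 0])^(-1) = (0 9 8)(1 7 3 4)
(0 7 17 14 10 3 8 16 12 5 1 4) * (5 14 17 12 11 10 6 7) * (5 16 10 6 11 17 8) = (0 16 17 8 10 3 5 1 4)(6 7 12 14 11) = [16, 4, 2, 5, 0, 1, 7, 12, 10, 9, 3, 6, 14, 13, 11, 15, 17, 8]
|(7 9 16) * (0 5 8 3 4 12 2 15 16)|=|(0 5 8 3 4 12 2 15 16 7 9)|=11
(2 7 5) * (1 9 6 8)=(1 9 6 8)(2 7 5)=[0, 9, 7, 3, 4, 2, 8, 5, 1, 6]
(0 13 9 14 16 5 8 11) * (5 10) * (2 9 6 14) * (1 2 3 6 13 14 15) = (0 14 16 10 5 8 11)(1 2 9 3 6 15) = [14, 2, 9, 6, 4, 8, 15, 7, 11, 3, 5, 0, 12, 13, 16, 1, 10]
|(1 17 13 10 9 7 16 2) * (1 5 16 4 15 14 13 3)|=|(1 17 3)(2 5 16)(4 15 14 13 10 9 7)|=21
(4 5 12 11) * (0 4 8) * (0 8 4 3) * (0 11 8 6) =(0 3 11 4 5 12 8 6) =[3, 1, 2, 11, 5, 12, 0, 7, 6, 9, 10, 4, 8]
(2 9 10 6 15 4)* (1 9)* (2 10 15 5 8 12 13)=(1 9 15 4 10 6 5 8 12 13 2)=[0, 9, 1, 3, 10, 8, 5, 7, 12, 15, 6, 11, 13, 2, 14, 4]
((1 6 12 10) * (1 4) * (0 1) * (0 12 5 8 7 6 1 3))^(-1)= (0 3)(4 10 12)(5 6 7 8)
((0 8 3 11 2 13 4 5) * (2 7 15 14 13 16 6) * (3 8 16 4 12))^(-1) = (0 5 4 2 6 16)(3 12 13 14 15 7 11)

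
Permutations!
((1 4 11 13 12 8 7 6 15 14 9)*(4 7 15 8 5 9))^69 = ((1 7 6 8 15 14 4 11 13 12 5 9))^69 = (1 12 4 8)(5 11 15 7)(6 9 13 14)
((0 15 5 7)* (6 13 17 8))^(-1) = ((0 15 5 7)(6 13 17 8))^(-1) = (0 7 5 15)(6 8 17 13)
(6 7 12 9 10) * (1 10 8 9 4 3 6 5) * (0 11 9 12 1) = (0 11 9 8 12 4 3 6 7 1 10 5) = [11, 10, 2, 6, 3, 0, 7, 1, 12, 8, 5, 9, 4]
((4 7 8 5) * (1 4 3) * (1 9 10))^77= ((1 4 7 8 5 3 9 10))^77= (1 3 7 10 5 4 9 8)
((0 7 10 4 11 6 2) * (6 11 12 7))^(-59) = ((0 6 2)(4 12 7 10))^(-59) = (0 6 2)(4 12 7 10)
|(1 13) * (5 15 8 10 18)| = |(1 13)(5 15 8 10 18)| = 10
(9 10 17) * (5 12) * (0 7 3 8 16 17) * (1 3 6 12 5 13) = (0 7 6 12 13 1 3 8 16 17 9 10) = [7, 3, 2, 8, 4, 5, 12, 6, 16, 10, 0, 11, 13, 1, 14, 15, 17, 9]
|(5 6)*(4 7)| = |(4 7)(5 6)| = 2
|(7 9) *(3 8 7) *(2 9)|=|(2 9 3 8 7)|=5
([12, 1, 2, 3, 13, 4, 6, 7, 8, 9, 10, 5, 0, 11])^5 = (0 12)(4 13 11 5)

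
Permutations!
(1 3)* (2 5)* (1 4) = (1 3 4)(2 5) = [0, 3, 5, 4, 1, 2]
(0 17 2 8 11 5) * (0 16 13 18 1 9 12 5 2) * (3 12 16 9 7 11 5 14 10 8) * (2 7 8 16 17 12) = (0 12 14 10 16 13 18 1 8 5 9 17)(2 3)(7 11) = [12, 8, 3, 2, 4, 9, 6, 11, 5, 17, 16, 7, 14, 18, 10, 15, 13, 0, 1]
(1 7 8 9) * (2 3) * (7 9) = (1 9)(2 3)(7 8) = [0, 9, 3, 2, 4, 5, 6, 8, 7, 1]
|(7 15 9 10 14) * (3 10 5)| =|(3 10 14 7 15 9 5)| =7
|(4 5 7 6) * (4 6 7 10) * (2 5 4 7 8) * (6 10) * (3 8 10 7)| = |(2 5 6 7 10 3 8)| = 7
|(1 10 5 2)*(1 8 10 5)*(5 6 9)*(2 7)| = |(1 6 9 5 7 2 8 10)| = 8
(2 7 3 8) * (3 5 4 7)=(2 3 8)(4 7 5)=[0, 1, 3, 8, 7, 4, 6, 5, 2]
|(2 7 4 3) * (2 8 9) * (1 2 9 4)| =|(9)(1 2 7)(3 8 4)| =3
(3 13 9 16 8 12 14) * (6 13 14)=[0, 1, 2, 14, 4, 5, 13, 7, 12, 16, 10, 11, 6, 9, 3, 15, 8]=(3 14)(6 13 9 16 8 12)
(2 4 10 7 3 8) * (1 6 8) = [0, 6, 4, 1, 10, 5, 8, 3, 2, 9, 7] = (1 6 8 2 4 10 7 3)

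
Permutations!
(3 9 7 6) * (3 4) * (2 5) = (2 5)(3 9 7 6 4) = [0, 1, 5, 9, 3, 2, 4, 6, 8, 7]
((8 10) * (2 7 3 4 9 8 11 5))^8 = (2 5 11 10 8 9 4 3 7)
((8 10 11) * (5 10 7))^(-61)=(5 7 8 11 10)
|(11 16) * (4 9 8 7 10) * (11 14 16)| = 10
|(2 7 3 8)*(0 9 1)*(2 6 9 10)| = |(0 10 2 7 3 8 6 9 1)| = 9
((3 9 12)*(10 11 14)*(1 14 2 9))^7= (1 3 12 9 2 11 10 14)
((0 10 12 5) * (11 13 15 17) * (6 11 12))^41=(0 15 10 17 6 12 11 5 13)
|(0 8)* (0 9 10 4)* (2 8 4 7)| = |(0 4)(2 8 9 10 7)| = 10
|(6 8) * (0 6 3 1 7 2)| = 7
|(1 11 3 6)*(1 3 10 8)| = |(1 11 10 8)(3 6)| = 4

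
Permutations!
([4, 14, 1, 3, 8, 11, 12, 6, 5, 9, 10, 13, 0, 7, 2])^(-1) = (0 12 6 7 13 11 5 8 4)(1 2 14)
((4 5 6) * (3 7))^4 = ((3 7)(4 5 6))^4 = (7)(4 5 6)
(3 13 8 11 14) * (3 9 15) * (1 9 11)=(1 9 15 3 13 8)(11 14)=[0, 9, 2, 13, 4, 5, 6, 7, 1, 15, 10, 14, 12, 8, 11, 3]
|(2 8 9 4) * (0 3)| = |(0 3)(2 8 9 4)| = 4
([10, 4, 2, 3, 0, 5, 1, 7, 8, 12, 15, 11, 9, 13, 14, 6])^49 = [10, 4, 2, 3, 0, 5, 1, 7, 8, 12, 15, 11, 9, 13, 14, 6]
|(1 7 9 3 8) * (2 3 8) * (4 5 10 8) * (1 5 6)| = 30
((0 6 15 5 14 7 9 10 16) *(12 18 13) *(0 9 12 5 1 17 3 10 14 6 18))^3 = ((0 18 13 5 6 15 1 17 3 10 16 9 14 7 12))^3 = (0 5 1 10 14)(3 9 12 13 15)(6 17 16 7 18)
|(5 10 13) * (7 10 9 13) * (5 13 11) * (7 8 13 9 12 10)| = 7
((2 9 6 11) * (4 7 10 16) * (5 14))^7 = (2 11 6 9)(4 16 10 7)(5 14)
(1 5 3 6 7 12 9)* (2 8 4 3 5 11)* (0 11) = (0 11 2 8 4 3 6 7 12 9 1) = [11, 0, 8, 6, 3, 5, 7, 12, 4, 1, 10, 2, 9]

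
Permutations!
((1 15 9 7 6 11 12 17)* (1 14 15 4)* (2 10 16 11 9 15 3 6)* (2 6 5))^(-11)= (1 4)(2 3 17 11 10 5 14 12 16)(6 9 7)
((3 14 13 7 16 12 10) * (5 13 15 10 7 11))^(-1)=(3 10 15 14)(5 11 13)(7 12 16)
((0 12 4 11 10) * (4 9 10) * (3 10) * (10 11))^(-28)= ((0 12 9 3 11 4 10))^(-28)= (12)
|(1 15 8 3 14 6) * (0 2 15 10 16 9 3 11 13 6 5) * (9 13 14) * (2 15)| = |(0 15 8 11 14 5)(1 10 16 13 6)(3 9)| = 30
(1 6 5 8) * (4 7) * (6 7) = [0, 7, 2, 3, 6, 8, 5, 4, 1] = (1 7 4 6 5 8)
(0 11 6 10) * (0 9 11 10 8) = [10, 1, 2, 3, 4, 5, 8, 7, 0, 11, 9, 6] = (0 10 9 11 6 8)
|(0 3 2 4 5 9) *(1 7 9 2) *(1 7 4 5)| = |(0 3 7 9)(1 4)(2 5)| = 4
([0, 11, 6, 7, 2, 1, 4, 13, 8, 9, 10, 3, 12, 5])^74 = (1 3 13)(2 4 6)(5 11 7)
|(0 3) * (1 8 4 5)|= 4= |(0 3)(1 8 4 5)|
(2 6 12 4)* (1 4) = (1 4 2 6 12) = [0, 4, 6, 3, 2, 5, 12, 7, 8, 9, 10, 11, 1]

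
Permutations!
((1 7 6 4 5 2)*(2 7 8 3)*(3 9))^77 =((1 8 9 3 2)(4 5 7 6))^77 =(1 9 2 8 3)(4 5 7 6)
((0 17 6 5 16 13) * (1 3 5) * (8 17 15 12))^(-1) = ((0 15 12 8 17 6 1 3 5 16 13))^(-1) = (0 13 16 5 3 1 6 17 8 12 15)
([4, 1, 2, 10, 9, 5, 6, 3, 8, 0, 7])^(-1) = [9, 1, 2, 7, 0, 5, 6, 10, 8, 4, 3]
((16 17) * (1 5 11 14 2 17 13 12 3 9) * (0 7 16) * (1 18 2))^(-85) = (0 3)(1 14 11 5)(2 13)(7 9)(12 17)(16 18)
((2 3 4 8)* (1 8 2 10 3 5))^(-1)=(1 5 2 4 3 10 8)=((1 8 10 3 4 2 5))^(-1)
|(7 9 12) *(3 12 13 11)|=6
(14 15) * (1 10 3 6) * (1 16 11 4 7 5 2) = (1 10 3 6 16 11 4 7 5 2)(14 15) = [0, 10, 1, 6, 7, 2, 16, 5, 8, 9, 3, 4, 12, 13, 15, 14, 11]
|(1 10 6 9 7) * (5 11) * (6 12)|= |(1 10 12 6 9 7)(5 11)|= 6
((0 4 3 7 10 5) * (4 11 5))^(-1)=((0 11 5)(3 7 10 4))^(-1)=(0 5 11)(3 4 10 7)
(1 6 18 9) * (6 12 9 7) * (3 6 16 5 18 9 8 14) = (1 12 8 14 3 6 9)(5 18 7 16) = [0, 12, 2, 6, 4, 18, 9, 16, 14, 1, 10, 11, 8, 13, 3, 15, 5, 17, 7]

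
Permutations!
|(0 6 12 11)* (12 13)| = 5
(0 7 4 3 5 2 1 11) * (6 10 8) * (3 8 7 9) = (0 9 3 5 2 1 11)(4 8 6 10 7) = [9, 11, 1, 5, 8, 2, 10, 4, 6, 3, 7, 0]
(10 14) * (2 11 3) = [0, 1, 11, 2, 4, 5, 6, 7, 8, 9, 14, 3, 12, 13, 10] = (2 11 3)(10 14)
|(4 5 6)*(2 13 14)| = |(2 13 14)(4 5 6)| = 3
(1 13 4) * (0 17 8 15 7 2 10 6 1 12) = (0 17 8 15 7 2 10 6 1 13 4 12) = [17, 13, 10, 3, 12, 5, 1, 2, 15, 9, 6, 11, 0, 4, 14, 7, 16, 8]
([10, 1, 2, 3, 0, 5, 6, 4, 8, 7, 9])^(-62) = [7, 1, 2, 3, 9, 5, 6, 10, 8, 0, 4]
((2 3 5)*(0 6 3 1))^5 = ((0 6 3 5 2 1))^5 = (0 1 2 5 3 6)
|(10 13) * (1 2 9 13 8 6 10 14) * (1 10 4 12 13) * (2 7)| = |(1 7 2 9)(4 12 13 14 10 8 6)| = 28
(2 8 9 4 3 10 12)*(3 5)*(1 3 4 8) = (1 3 10 12 2)(4 5)(8 9) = [0, 3, 1, 10, 5, 4, 6, 7, 9, 8, 12, 11, 2]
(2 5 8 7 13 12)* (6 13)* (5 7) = (2 7 6 13 12)(5 8) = [0, 1, 7, 3, 4, 8, 13, 6, 5, 9, 10, 11, 2, 12]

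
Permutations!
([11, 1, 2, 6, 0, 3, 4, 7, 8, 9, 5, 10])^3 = (0 5 4 10 6 11 3)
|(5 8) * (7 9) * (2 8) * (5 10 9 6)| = 7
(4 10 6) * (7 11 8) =(4 10 6)(7 11 8) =[0, 1, 2, 3, 10, 5, 4, 11, 7, 9, 6, 8]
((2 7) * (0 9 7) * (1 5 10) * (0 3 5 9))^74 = ((1 9 7 2 3 5 10))^74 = (1 3 9 5 7 10 2)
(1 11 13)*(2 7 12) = [0, 11, 7, 3, 4, 5, 6, 12, 8, 9, 10, 13, 2, 1] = (1 11 13)(2 7 12)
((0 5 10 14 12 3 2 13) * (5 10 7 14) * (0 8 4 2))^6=(0 3 12 14 7 5 10)(2 8)(4 13)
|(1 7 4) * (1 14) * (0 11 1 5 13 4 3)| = |(0 11 1 7 3)(4 14 5 13)| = 20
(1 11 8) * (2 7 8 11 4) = (11)(1 4 2 7 8) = [0, 4, 7, 3, 2, 5, 6, 8, 1, 9, 10, 11]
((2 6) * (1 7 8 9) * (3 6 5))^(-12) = (9)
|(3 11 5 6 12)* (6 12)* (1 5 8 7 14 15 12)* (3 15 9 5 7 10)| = 20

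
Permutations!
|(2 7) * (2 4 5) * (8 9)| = 4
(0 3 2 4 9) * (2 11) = (0 3 11 2 4 9) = [3, 1, 4, 11, 9, 5, 6, 7, 8, 0, 10, 2]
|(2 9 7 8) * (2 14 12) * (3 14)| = |(2 9 7 8 3 14 12)| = 7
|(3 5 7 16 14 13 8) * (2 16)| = 8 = |(2 16 14 13 8 3 5 7)|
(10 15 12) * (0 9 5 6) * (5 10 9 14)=(0 14 5 6)(9 10 15 12)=[14, 1, 2, 3, 4, 6, 0, 7, 8, 10, 15, 11, 9, 13, 5, 12]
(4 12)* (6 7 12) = [0, 1, 2, 3, 6, 5, 7, 12, 8, 9, 10, 11, 4] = (4 6 7 12)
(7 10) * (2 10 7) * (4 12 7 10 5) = [0, 1, 5, 3, 12, 4, 6, 10, 8, 9, 2, 11, 7] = (2 5 4 12 7 10)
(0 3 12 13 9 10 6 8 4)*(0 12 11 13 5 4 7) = (0 3 11 13 9 10 6 8 7)(4 12 5) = [3, 1, 2, 11, 12, 4, 8, 0, 7, 10, 6, 13, 5, 9]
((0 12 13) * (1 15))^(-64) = ((0 12 13)(1 15))^(-64) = (15)(0 13 12)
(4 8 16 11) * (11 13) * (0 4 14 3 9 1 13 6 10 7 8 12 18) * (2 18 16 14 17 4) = [2, 13, 18, 9, 12, 5, 10, 8, 14, 1, 7, 17, 16, 11, 3, 15, 6, 4, 0] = (0 2 18)(1 13 11 17 4 12 16 6 10 7 8 14 3 9)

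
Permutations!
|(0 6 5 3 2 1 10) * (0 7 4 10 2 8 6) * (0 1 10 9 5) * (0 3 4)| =15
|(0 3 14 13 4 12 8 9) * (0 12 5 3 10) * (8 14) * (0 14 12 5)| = |(0 10 14 13 4)(3 8 9 5)| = 20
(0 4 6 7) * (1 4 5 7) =[5, 4, 2, 3, 6, 7, 1, 0] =(0 5 7)(1 4 6)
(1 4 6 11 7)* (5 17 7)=[0, 4, 2, 3, 6, 17, 11, 1, 8, 9, 10, 5, 12, 13, 14, 15, 16, 7]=(1 4 6 11 5 17 7)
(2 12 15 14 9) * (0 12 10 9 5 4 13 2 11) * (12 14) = (0 14 5 4 13 2 10 9 11)(12 15) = [14, 1, 10, 3, 13, 4, 6, 7, 8, 11, 9, 0, 15, 2, 5, 12]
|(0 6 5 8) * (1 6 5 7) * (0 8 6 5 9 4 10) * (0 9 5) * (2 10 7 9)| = 14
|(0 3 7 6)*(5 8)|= 4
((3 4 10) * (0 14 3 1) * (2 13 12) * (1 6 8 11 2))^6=((0 14 3 4 10 6 8 11 2 13 12 1))^6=(0 8)(1 6)(2 3)(4 13)(10 12)(11 14)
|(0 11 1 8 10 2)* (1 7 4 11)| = |(0 1 8 10 2)(4 11 7)| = 15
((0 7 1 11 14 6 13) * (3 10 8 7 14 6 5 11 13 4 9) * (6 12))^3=(0 11 4 10 1 14 12 9 8 13 5 6 3 7)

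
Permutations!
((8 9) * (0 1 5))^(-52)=((0 1 5)(8 9))^(-52)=(9)(0 5 1)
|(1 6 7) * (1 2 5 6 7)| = 5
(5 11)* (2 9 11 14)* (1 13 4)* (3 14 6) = (1 13 4)(2 9 11 5 6 3 14) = [0, 13, 9, 14, 1, 6, 3, 7, 8, 11, 10, 5, 12, 4, 2]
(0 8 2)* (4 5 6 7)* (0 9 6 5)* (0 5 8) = [0, 1, 9, 3, 5, 8, 7, 4, 2, 6] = (2 9 6 7 4 5 8)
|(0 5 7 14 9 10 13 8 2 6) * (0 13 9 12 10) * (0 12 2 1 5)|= |(1 5 7 14 2 6 13 8)(9 12 10)|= 24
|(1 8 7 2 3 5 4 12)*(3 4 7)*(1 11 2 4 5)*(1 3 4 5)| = |(1 8 4 12 11 2)(5 7)| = 6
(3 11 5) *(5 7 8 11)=(3 5)(7 8 11)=[0, 1, 2, 5, 4, 3, 6, 8, 11, 9, 10, 7]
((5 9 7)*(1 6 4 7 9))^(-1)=((9)(1 6 4 7 5))^(-1)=(9)(1 5 7 4 6)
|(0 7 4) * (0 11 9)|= |(0 7 4 11 9)|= 5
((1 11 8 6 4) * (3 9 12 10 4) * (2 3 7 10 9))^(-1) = ((1 11 8 6 7 10 4)(2 3)(9 12))^(-1) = (1 4 10 7 6 8 11)(2 3)(9 12)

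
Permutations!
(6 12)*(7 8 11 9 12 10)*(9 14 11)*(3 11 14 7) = (14)(3 11 7 8 9 12 6 10) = [0, 1, 2, 11, 4, 5, 10, 8, 9, 12, 3, 7, 6, 13, 14]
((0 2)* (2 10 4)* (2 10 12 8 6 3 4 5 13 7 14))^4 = (0 3 13)(2 6 5)(4 7 12)(8 10 14)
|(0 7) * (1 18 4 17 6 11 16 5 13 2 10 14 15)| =26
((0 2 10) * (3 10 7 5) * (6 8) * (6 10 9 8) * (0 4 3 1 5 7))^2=((0 2)(1 5)(3 9 8 10 4))^2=(3 8 4 9 10)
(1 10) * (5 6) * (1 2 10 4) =(1 4)(2 10)(5 6) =[0, 4, 10, 3, 1, 6, 5, 7, 8, 9, 2]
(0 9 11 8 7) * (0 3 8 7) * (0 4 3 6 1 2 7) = (0 9 11)(1 2 7 6)(3 8 4) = [9, 2, 7, 8, 3, 5, 1, 6, 4, 11, 10, 0]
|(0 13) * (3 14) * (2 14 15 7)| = |(0 13)(2 14 3 15 7)| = 10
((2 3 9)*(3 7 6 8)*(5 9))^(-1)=((2 7 6 8 3 5 9))^(-1)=(2 9 5 3 8 6 7)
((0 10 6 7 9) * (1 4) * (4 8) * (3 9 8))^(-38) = ((0 10 6 7 8 4 1 3 9))^(-38) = (0 3 4 7 10 9 1 8 6)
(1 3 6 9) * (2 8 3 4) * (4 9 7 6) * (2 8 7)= (1 9)(2 7 6)(3 4 8)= [0, 9, 7, 4, 8, 5, 2, 6, 3, 1]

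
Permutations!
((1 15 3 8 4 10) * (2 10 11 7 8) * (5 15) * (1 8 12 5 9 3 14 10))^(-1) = (1 2 3 9)(4 8 10 14 15 5 12 7 11)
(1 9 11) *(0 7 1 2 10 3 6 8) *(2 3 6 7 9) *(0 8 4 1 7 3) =(0 9 11)(1 2 10 6 4) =[9, 2, 10, 3, 1, 5, 4, 7, 8, 11, 6, 0]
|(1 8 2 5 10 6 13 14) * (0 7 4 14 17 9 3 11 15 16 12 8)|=65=|(0 7 4 14 1)(2 5 10 6 13 17 9 3 11 15 16 12 8)|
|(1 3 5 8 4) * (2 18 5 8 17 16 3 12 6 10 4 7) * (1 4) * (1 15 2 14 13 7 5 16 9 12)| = |(2 18 16 3 8 5 17 9 12 6 10 15)(7 14 13)| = 12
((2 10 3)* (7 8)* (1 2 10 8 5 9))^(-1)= (1 9 5 7 8 2)(3 10)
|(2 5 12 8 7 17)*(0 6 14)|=6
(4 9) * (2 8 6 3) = (2 8 6 3)(4 9) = [0, 1, 8, 2, 9, 5, 3, 7, 6, 4]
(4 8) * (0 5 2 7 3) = (0 5 2 7 3)(4 8) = [5, 1, 7, 0, 8, 2, 6, 3, 4]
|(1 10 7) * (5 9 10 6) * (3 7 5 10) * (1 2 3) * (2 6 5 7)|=|(1 5 9)(2 3)(6 10 7)|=6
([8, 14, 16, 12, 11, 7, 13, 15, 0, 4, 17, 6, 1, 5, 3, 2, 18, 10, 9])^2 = [0, 3, 18, 1, 6, 15, 5, 2, 8, 11, 10, 13, 14, 7, 12, 16, 9, 17, 4]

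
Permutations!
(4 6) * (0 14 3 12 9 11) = (0 14 3 12 9 11)(4 6) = [14, 1, 2, 12, 6, 5, 4, 7, 8, 11, 10, 0, 9, 13, 3]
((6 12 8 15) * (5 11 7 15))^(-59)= (5 6 11 12 7 8 15)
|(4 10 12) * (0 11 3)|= 3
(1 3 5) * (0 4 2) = (0 4 2)(1 3 5) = [4, 3, 0, 5, 2, 1]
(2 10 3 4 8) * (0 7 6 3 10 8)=(10)(0 7 6 3 4)(2 8)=[7, 1, 8, 4, 0, 5, 3, 6, 2, 9, 10]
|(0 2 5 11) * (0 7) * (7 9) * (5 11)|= 5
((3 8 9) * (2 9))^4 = ((2 9 3 8))^4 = (9)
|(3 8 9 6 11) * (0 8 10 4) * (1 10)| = |(0 8 9 6 11 3 1 10 4)| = 9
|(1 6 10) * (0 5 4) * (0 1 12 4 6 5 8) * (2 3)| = 6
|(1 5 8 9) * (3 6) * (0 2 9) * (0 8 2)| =4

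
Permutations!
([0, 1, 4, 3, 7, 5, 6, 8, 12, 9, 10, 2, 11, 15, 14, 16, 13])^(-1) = [0, 1, 11, 3, 2, 5, 6, 4, 7, 9, 10, 12, 8, 16, 14, 13, 15]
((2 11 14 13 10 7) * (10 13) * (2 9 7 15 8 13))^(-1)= (2 13 8 15 10 14 11)(7 9)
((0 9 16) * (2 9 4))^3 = (0 9 4 16 2)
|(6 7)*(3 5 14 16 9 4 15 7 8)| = |(3 5 14 16 9 4 15 7 6 8)| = 10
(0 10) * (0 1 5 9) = (0 10 1 5 9) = [10, 5, 2, 3, 4, 9, 6, 7, 8, 0, 1]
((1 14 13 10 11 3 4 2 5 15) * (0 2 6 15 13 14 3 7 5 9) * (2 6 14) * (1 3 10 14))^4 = (0 4 7 2 15 10 13)(1 5 9 3 11 14 6) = ((0 6 15 3 4 1 10 11 7 5 13 14 2 9))^4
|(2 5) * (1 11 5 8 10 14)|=7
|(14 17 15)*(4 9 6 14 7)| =|(4 9 6 14 17 15 7)| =7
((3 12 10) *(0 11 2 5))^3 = (12)(0 5 2 11)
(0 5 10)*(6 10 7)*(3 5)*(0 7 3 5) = (0 5 3)(6 10 7) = [5, 1, 2, 0, 4, 3, 10, 6, 8, 9, 7]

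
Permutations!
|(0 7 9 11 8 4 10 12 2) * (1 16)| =|(0 7 9 11 8 4 10 12 2)(1 16)| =18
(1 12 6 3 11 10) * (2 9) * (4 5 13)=(1 12 6 3 11 10)(2 9)(4 5 13)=[0, 12, 9, 11, 5, 13, 3, 7, 8, 2, 1, 10, 6, 4]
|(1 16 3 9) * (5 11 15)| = 12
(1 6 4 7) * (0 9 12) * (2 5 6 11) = (0 9 12)(1 11 2 5 6 4 7) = [9, 11, 5, 3, 7, 6, 4, 1, 8, 12, 10, 2, 0]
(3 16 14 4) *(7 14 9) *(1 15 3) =(1 15 3 16 9 7 14 4) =[0, 15, 2, 16, 1, 5, 6, 14, 8, 7, 10, 11, 12, 13, 4, 3, 9]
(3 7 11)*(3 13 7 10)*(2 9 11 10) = (2 9 11 13 7 10 3) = [0, 1, 9, 2, 4, 5, 6, 10, 8, 11, 3, 13, 12, 7]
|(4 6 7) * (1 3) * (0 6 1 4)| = |(0 6 7)(1 3 4)| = 3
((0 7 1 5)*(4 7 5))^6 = ((0 5)(1 4 7))^6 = (7)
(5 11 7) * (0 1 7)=(0 1 7 5 11)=[1, 7, 2, 3, 4, 11, 6, 5, 8, 9, 10, 0]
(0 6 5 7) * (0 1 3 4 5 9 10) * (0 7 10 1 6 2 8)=[2, 3, 8, 4, 5, 10, 9, 6, 0, 1, 7]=(0 2 8)(1 3 4 5 10 7 6 9)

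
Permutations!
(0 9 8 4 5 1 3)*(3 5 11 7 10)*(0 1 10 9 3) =[3, 5, 2, 1, 11, 10, 6, 9, 4, 8, 0, 7] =(0 3 1 5 10)(4 11 7 9 8)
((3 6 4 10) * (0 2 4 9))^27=(0 9 6 3 10 4 2)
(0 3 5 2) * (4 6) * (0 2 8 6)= (0 3 5 8 6 4)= [3, 1, 2, 5, 0, 8, 4, 7, 6]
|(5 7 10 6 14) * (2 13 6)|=7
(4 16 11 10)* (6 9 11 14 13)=(4 16 14 13 6 9 11 10)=[0, 1, 2, 3, 16, 5, 9, 7, 8, 11, 4, 10, 12, 6, 13, 15, 14]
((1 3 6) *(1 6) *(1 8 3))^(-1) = ((3 8))^(-1) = (3 8)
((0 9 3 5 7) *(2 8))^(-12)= (0 5 9 7 3)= ((0 9 3 5 7)(2 8))^(-12)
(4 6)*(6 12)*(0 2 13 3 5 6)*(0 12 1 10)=(0 2 13 3 5 6 4 1 10)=[2, 10, 13, 5, 1, 6, 4, 7, 8, 9, 0, 11, 12, 3]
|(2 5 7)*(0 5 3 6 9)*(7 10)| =|(0 5 10 7 2 3 6 9)| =8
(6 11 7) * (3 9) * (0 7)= (0 7 6 11)(3 9)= [7, 1, 2, 9, 4, 5, 11, 6, 8, 3, 10, 0]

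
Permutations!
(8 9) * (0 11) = (0 11)(8 9) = [11, 1, 2, 3, 4, 5, 6, 7, 9, 8, 10, 0]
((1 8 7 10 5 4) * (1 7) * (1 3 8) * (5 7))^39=(3 8)(4 5)(7 10)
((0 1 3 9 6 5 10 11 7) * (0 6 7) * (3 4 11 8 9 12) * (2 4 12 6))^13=(12)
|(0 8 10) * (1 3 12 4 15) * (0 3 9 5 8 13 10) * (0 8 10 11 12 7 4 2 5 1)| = |(0 13 11 12 2 5 10 3 7 4 15)(1 9)| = 22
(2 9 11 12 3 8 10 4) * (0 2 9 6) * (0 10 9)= [2, 1, 6, 8, 0, 5, 10, 7, 9, 11, 4, 12, 3]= (0 2 6 10 4)(3 8 9 11 12)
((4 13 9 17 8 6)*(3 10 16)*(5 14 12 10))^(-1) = (3 16 10 12 14 5)(4 6 8 17 9 13)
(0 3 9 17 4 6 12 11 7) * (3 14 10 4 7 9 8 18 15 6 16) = [14, 1, 2, 8, 16, 5, 12, 0, 18, 17, 4, 9, 11, 13, 10, 6, 3, 7, 15] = (0 14 10 4 16 3 8 18 15 6 12 11 9 17 7)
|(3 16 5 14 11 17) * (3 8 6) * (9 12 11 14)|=|(3 16 5 9 12 11 17 8 6)|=9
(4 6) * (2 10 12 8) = (2 10 12 8)(4 6) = [0, 1, 10, 3, 6, 5, 4, 7, 2, 9, 12, 11, 8]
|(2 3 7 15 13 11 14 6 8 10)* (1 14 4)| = 12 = |(1 14 6 8 10 2 3 7 15 13 11 4)|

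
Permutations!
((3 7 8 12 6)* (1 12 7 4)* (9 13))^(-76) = (13)(1 4 3 6 12)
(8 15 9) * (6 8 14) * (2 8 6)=(2 8 15 9 14)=[0, 1, 8, 3, 4, 5, 6, 7, 15, 14, 10, 11, 12, 13, 2, 9]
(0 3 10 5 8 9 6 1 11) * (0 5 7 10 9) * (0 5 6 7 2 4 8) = (0 3 9 7 10 2 4 8 5)(1 11 6) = [3, 11, 4, 9, 8, 0, 1, 10, 5, 7, 2, 6]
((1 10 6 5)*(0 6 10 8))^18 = (10)(0 1 6 8 5)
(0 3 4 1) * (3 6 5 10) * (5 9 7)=(0 6 9 7 5 10 3 4 1)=[6, 0, 2, 4, 1, 10, 9, 5, 8, 7, 3]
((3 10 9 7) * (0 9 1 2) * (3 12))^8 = (12)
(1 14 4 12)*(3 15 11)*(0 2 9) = (0 2 9)(1 14 4 12)(3 15 11) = [2, 14, 9, 15, 12, 5, 6, 7, 8, 0, 10, 3, 1, 13, 4, 11]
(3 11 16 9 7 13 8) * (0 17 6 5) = [17, 1, 2, 11, 4, 0, 5, 13, 3, 7, 10, 16, 12, 8, 14, 15, 9, 6] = (0 17 6 5)(3 11 16 9 7 13 8)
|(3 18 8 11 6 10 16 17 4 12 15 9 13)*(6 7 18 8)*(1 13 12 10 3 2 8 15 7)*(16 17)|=|(1 13 2 8 11)(3 15 9 12 7 18 6)(4 10 17)|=105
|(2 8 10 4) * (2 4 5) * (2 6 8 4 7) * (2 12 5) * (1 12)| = |(1 12 5 6 8 10 2 4 7)| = 9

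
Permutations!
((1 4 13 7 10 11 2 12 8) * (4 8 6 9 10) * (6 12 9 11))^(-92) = ((1 8)(2 9 10 6 11)(4 13 7))^(-92) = (2 6 9 11 10)(4 13 7)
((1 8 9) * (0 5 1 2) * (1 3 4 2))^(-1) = (0 2 4 3 5)(1 9 8)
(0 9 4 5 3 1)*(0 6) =[9, 6, 2, 1, 5, 3, 0, 7, 8, 4] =(0 9 4 5 3 1 6)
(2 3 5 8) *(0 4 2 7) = [4, 1, 3, 5, 2, 8, 6, 0, 7] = (0 4 2 3 5 8 7)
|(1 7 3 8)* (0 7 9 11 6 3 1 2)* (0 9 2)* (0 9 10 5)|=30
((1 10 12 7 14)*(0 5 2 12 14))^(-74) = ((0 5 2 12 7)(1 10 14))^(-74) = (0 5 2 12 7)(1 10 14)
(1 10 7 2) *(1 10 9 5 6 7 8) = [0, 9, 10, 3, 4, 6, 7, 2, 1, 5, 8] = (1 9 5 6 7 2 10 8)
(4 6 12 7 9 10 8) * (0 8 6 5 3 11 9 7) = [8, 1, 2, 11, 5, 3, 12, 7, 4, 10, 6, 9, 0] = (0 8 4 5 3 11 9 10 6 12)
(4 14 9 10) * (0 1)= [1, 0, 2, 3, 14, 5, 6, 7, 8, 10, 4, 11, 12, 13, 9]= (0 1)(4 14 9 10)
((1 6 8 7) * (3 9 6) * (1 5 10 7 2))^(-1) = (1 2 8 6 9 3)(5 7 10)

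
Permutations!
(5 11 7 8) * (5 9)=(5 11 7 8 9)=[0, 1, 2, 3, 4, 11, 6, 8, 9, 5, 10, 7]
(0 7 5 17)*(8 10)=(0 7 5 17)(8 10)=[7, 1, 2, 3, 4, 17, 6, 5, 10, 9, 8, 11, 12, 13, 14, 15, 16, 0]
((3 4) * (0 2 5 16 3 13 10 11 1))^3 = (0 16 13 1 5 4 11 2 3 10)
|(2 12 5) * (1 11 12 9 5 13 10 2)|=|(1 11 12 13 10 2 9 5)|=8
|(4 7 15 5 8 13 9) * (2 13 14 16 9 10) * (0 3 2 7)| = 13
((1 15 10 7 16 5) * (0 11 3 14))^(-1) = ((0 11 3 14)(1 15 10 7 16 5))^(-1) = (0 14 3 11)(1 5 16 7 10 15)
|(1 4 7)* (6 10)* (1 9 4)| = |(4 7 9)(6 10)| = 6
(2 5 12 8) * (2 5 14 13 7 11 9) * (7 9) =(2 14 13 9)(5 12 8)(7 11) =[0, 1, 14, 3, 4, 12, 6, 11, 5, 2, 10, 7, 8, 9, 13]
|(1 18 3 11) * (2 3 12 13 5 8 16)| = 10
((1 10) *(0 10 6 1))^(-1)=((0 10)(1 6))^(-1)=(0 10)(1 6)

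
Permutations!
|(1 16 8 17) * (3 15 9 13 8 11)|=|(1 16 11 3 15 9 13 8 17)|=9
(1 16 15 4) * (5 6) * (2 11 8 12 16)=(1 2 11 8 12 16 15 4)(5 6)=[0, 2, 11, 3, 1, 6, 5, 7, 12, 9, 10, 8, 16, 13, 14, 4, 15]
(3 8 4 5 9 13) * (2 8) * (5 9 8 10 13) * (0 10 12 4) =[10, 1, 12, 2, 9, 8, 6, 7, 0, 5, 13, 11, 4, 3] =(0 10 13 3 2 12 4 9 5 8)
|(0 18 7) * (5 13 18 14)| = 6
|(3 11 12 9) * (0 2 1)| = |(0 2 1)(3 11 12 9)| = 12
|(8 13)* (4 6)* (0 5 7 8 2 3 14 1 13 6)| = |(0 5 7 8 6 4)(1 13 2 3 14)| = 30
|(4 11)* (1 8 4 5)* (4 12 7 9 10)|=|(1 8 12 7 9 10 4 11 5)|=9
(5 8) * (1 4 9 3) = (1 4 9 3)(5 8) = [0, 4, 2, 1, 9, 8, 6, 7, 5, 3]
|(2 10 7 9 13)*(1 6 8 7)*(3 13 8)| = 6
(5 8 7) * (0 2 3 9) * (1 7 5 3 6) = [2, 7, 6, 9, 4, 8, 1, 3, 5, 0] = (0 2 6 1 7 3 9)(5 8)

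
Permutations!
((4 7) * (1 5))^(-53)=((1 5)(4 7))^(-53)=(1 5)(4 7)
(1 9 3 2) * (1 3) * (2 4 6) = [0, 9, 3, 4, 6, 5, 2, 7, 8, 1] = (1 9)(2 3 4 6)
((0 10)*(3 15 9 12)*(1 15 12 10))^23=(0 9 1 10 15)(3 12)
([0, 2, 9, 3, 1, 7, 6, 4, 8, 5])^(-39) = (1 5)(2 7)(4 9)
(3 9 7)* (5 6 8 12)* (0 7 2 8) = [7, 1, 8, 9, 4, 6, 0, 3, 12, 2, 10, 11, 5] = (0 7 3 9 2 8 12 5 6)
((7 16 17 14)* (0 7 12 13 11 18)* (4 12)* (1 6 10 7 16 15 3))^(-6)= ((0 16 17 14 4 12 13 11 18)(1 6 10 7 15 3))^(-6)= (0 14 13)(4 11 16)(12 18 17)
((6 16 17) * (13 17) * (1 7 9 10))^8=(17)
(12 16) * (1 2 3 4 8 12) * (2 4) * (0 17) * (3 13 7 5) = (0 17)(1 4 8 12 16)(2 13 7 5 3) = [17, 4, 13, 2, 8, 3, 6, 5, 12, 9, 10, 11, 16, 7, 14, 15, 1, 0]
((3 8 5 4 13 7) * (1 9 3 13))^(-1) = (1 4 5 8 3 9)(7 13)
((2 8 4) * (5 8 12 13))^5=(2 4 8 5 13 12)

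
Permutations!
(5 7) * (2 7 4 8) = (2 7 5 4 8) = [0, 1, 7, 3, 8, 4, 6, 5, 2]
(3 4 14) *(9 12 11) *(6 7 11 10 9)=(3 4 14)(6 7 11)(9 12 10)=[0, 1, 2, 4, 14, 5, 7, 11, 8, 12, 9, 6, 10, 13, 3]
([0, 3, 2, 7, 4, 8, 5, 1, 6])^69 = [0, 1, 2, 3, 4, 5, 6, 7, 8]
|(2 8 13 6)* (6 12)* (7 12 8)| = 4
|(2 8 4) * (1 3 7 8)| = |(1 3 7 8 4 2)| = 6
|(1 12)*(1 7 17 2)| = |(1 12 7 17 2)| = 5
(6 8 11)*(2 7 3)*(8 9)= [0, 1, 7, 2, 4, 5, 9, 3, 11, 8, 10, 6]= (2 7 3)(6 9 8 11)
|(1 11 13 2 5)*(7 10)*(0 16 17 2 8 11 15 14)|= 24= |(0 16 17 2 5 1 15 14)(7 10)(8 11 13)|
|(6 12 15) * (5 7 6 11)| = |(5 7 6 12 15 11)| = 6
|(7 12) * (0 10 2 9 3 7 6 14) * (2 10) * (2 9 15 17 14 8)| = 11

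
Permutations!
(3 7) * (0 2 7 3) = (0 2 7) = [2, 1, 7, 3, 4, 5, 6, 0]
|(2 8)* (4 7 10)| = |(2 8)(4 7 10)| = 6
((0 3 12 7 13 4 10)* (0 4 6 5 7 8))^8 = ((0 3 12 8)(4 10)(5 7 13 6))^8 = (13)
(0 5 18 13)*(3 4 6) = [5, 1, 2, 4, 6, 18, 3, 7, 8, 9, 10, 11, 12, 0, 14, 15, 16, 17, 13] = (0 5 18 13)(3 4 6)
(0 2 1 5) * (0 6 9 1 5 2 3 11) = [3, 2, 5, 11, 4, 6, 9, 7, 8, 1, 10, 0] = (0 3 11)(1 2 5 6 9)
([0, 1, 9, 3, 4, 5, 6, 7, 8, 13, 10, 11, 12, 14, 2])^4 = [0, 1, 2, 3, 4, 5, 6, 7, 8, 9, 10, 11, 12, 13, 14]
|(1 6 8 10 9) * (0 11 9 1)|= 12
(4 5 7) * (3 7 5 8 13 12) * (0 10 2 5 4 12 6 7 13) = (0 10 2 5 4 8)(3 13 6 7 12) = [10, 1, 5, 13, 8, 4, 7, 12, 0, 9, 2, 11, 3, 6]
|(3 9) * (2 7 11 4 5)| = 10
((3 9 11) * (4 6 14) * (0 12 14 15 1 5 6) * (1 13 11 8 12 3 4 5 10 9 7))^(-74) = ((0 3 7 1 10 9 8 12 14 5 6 15 13 11 4))^(-74) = (0 3 7 1 10 9 8 12 14 5 6 15 13 11 4)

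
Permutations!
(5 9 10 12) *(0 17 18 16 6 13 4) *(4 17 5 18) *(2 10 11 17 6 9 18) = (0 5 18 16 9 11 17 4)(2 10 12)(6 13) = [5, 1, 10, 3, 0, 18, 13, 7, 8, 11, 12, 17, 2, 6, 14, 15, 9, 4, 16]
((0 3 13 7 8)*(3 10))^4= ((0 10 3 13 7 8))^4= (0 7 3)(8 13 10)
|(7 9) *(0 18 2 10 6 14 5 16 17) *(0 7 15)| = |(0 18 2 10 6 14 5 16 17 7 9 15)| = 12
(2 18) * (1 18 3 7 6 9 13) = (1 18 2 3 7 6 9 13) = [0, 18, 3, 7, 4, 5, 9, 6, 8, 13, 10, 11, 12, 1, 14, 15, 16, 17, 2]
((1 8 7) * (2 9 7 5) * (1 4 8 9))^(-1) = ((1 9 7 4 8 5 2))^(-1) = (1 2 5 8 4 7 9)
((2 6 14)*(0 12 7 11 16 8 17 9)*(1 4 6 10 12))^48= ((0 1 4 6 14 2 10 12 7 11 16 8 17 9))^48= (0 10 17 14 16 4 7)(1 12 9 2 8 6 11)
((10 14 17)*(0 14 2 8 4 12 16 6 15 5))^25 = (0 14 17 10 2 8 4 12 16 6 15 5) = ((0 14 17 10 2 8 4 12 16 6 15 5))^25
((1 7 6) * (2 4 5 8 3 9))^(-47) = (1 7 6)(2 4 5 8 3 9)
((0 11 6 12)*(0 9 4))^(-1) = ((0 11 6 12 9 4))^(-1) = (0 4 9 12 6 11)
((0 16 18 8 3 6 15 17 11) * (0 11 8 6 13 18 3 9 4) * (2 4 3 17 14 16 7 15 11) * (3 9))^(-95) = (0 14 8 18 2 7 16 3 6 4 15 17 13 11)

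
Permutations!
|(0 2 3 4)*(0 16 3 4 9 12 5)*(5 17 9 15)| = 21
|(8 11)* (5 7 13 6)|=|(5 7 13 6)(8 11)|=4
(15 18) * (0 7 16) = (0 7 16)(15 18) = [7, 1, 2, 3, 4, 5, 6, 16, 8, 9, 10, 11, 12, 13, 14, 18, 0, 17, 15]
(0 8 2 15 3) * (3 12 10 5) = (0 8 2 15 12 10 5 3) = [8, 1, 15, 0, 4, 3, 6, 7, 2, 9, 5, 11, 10, 13, 14, 12]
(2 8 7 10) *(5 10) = [0, 1, 8, 3, 4, 10, 6, 5, 7, 9, 2] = (2 8 7 5 10)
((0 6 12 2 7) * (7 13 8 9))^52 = (0 13)(2 7)(6 8)(9 12)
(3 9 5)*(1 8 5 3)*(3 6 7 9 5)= [0, 8, 2, 5, 4, 1, 7, 9, 3, 6]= (1 8 3 5)(6 7 9)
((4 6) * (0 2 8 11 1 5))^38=(0 8 1)(2 11 5)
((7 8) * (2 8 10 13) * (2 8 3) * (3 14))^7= ((2 14 3)(7 10 13 8))^7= (2 14 3)(7 8 13 10)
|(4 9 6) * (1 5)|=6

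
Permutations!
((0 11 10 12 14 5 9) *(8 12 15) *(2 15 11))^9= ((0 2 15 8 12 14 5 9)(10 11))^9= (0 2 15 8 12 14 5 9)(10 11)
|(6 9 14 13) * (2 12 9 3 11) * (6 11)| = 6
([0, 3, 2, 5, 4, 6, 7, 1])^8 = (1 6 3 7 5)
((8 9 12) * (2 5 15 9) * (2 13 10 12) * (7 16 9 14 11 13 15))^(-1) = ((2 5 7 16 9)(8 15 14 11 13 10 12))^(-1) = (2 9 16 7 5)(8 12 10 13 11 14 15)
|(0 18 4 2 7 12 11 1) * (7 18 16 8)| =21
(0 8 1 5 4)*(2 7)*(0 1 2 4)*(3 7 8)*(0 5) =(0 3 7 4 1)(2 8) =[3, 0, 8, 7, 1, 5, 6, 4, 2]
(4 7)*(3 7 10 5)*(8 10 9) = (3 7 4 9 8 10 5) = [0, 1, 2, 7, 9, 3, 6, 4, 10, 8, 5]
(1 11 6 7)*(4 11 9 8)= (1 9 8 4 11 6 7)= [0, 9, 2, 3, 11, 5, 7, 1, 4, 8, 10, 6]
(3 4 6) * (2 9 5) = (2 9 5)(3 4 6) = [0, 1, 9, 4, 6, 2, 3, 7, 8, 5]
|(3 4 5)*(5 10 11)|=|(3 4 10 11 5)|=5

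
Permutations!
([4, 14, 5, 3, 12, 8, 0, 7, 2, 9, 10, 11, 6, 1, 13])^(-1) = (0 6 12 4)(1 13 14)(2 8 5)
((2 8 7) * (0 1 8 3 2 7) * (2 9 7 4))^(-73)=(0 8 1)(2 9 4 3 7)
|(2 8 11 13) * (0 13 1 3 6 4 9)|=|(0 13 2 8 11 1 3 6 4 9)|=10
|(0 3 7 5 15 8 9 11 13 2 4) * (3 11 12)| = 35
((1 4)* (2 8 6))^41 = (1 4)(2 6 8)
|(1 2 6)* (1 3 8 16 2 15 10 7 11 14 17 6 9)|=13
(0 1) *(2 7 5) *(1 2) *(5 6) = (0 2 7 6 5 1) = [2, 0, 7, 3, 4, 1, 5, 6]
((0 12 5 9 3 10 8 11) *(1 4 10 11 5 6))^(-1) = ((0 12 6 1 4 10 8 5 9 3 11))^(-1) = (0 11 3 9 5 8 10 4 1 6 12)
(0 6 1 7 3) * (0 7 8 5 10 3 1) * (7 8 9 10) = (0 6)(1 9 10 3 8 5 7) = [6, 9, 2, 8, 4, 7, 0, 1, 5, 10, 3]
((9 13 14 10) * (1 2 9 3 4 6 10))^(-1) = (1 14 13 9 2)(3 10 6 4)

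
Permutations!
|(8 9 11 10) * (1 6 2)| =12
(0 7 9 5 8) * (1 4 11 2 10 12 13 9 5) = [7, 4, 10, 3, 11, 8, 6, 5, 0, 1, 12, 2, 13, 9] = (0 7 5 8)(1 4 11 2 10 12 13 9)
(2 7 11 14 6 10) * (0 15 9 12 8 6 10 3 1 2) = (0 15 9 12 8 6 3 1 2 7 11 14 10) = [15, 2, 7, 1, 4, 5, 3, 11, 6, 12, 0, 14, 8, 13, 10, 9]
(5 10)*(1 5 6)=(1 5 10 6)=[0, 5, 2, 3, 4, 10, 1, 7, 8, 9, 6]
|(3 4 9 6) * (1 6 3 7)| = |(1 6 7)(3 4 9)| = 3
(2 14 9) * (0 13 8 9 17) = (0 13 8 9 2 14 17) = [13, 1, 14, 3, 4, 5, 6, 7, 9, 2, 10, 11, 12, 8, 17, 15, 16, 0]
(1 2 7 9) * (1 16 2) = (2 7 9 16) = [0, 1, 7, 3, 4, 5, 6, 9, 8, 16, 10, 11, 12, 13, 14, 15, 2]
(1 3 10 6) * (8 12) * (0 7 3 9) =[7, 9, 2, 10, 4, 5, 1, 3, 12, 0, 6, 11, 8] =(0 7 3 10 6 1 9)(8 12)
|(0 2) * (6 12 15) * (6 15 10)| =6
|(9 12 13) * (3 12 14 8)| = 6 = |(3 12 13 9 14 8)|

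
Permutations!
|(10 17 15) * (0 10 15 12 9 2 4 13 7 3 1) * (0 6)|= 12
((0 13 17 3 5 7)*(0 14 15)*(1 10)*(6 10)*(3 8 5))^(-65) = ((0 13 17 8 5 7 14 15)(1 6 10))^(-65) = (0 15 14 7 5 8 17 13)(1 6 10)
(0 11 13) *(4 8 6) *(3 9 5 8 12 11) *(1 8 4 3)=(0 1 8 6 3 9 5 4 12 11 13)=[1, 8, 2, 9, 12, 4, 3, 7, 6, 5, 10, 13, 11, 0]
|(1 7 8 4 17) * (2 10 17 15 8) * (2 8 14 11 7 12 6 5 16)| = |(1 12 6 5 16 2 10 17)(4 15 14 11 7 8)| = 24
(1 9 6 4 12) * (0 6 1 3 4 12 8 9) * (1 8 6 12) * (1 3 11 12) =(0 1)(3 4 6)(8 9)(11 12) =[1, 0, 2, 4, 6, 5, 3, 7, 9, 8, 10, 12, 11]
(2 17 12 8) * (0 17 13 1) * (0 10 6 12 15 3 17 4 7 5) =(0 4 7 5)(1 10 6 12 8 2 13)(3 17 15) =[4, 10, 13, 17, 7, 0, 12, 5, 2, 9, 6, 11, 8, 1, 14, 3, 16, 15]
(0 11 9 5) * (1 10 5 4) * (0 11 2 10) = (0 2 10 5 11 9 4 1) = [2, 0, 10, 3, 1, 11, 6, 7, 8, 4, 5, 9]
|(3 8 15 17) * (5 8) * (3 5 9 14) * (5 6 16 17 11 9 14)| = 30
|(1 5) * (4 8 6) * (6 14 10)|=|(1 5)(4 8 14 10 6)|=10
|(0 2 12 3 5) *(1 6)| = |(0 2 12 3 5)(1 6)| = 10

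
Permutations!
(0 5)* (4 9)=(0 5)(4 9)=[5, 1, 2, 3, 9, 0, 6, 7, 8, 4]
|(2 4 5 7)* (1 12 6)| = 12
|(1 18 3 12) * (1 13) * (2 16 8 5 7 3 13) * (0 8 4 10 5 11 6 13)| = |(0 8 11 6 13 1 18)(2 16 4 10 5 7 3 12)| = 56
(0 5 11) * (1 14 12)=(0 5 11)(1 14 12)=[5, 14, 2, 3, 4, 11, 6, 7, 8, 9, 10, 0, 1, 13, 12]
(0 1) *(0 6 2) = (0 1 6 2) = [1, 6, 0, 3, 4, 5, 2]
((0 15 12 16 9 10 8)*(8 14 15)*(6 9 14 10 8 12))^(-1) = ((0 12 16 14 15 6 9 8))^(-1) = (0 8 9 6 15 14 16 12)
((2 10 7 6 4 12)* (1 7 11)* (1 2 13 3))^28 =((1 7 6 4 12 13 3)(2 10 11))^28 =(13)(2 10 11)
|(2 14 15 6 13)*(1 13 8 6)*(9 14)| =|(1 13 2 9 14 15)(6 8)| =6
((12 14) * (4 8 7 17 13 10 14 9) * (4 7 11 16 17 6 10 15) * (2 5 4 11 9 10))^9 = ((2 5 4 8 9 7 6)(10 14 12)(11 16 17 13 15))^9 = (2 4 9 6 5 8 7)(11 15 13 17 16)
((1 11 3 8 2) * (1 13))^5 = ((1 11 3 8 2 13))^5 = (1 13 2 8 3 11)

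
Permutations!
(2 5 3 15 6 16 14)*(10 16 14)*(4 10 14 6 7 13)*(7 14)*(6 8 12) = (2 5 3 15 14)(4 10 16 7 13)(6 8 12) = [0, 1, 5, 15, 10, 3, 8, 13, 12, 9, 16, 11, 6, 4, 2, 14, 7]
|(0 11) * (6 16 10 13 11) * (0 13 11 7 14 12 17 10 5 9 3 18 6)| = |(3 18 6 16 5 9)(7 14 12 17 10 11 13)| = 42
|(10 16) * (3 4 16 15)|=|(3 4 16 10 15)|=5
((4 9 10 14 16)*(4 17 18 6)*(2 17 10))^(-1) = (2 9 4 6 18 17)(10 16 14)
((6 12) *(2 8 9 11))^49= (2 8 9 11)(6 12)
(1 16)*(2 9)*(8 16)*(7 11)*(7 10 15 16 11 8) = (1 7 8 11 10 15 16)(2 9) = [0, 7, 9, 3, 4, 5, 6, 8, 11, 2, 15, 10, 12, 13, 14, 16, 1]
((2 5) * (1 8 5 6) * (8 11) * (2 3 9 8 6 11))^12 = (11) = ((1 2 11 6)(3 9 8 5))^12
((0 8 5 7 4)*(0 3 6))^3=((0 8 5 7 4 3 6))^3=(0 7 6 5 3 8 4)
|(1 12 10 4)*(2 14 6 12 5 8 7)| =|(1 5 8 7 2 14 6 12 10 4)| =10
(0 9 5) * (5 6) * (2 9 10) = (0 10 2 9 6 5) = [10, 1, 9, 3, 4, 0, 5, 7, 8, 6, 2]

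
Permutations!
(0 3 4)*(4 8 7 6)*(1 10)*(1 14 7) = (0 3 8 1 10 14 7 6 4) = [3, 10, 2, 8, 0, 5, 4, 6, 1, 9, 14, 11, 12, 13, 7]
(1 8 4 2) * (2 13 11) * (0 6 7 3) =(0 6 7 3)(1 8 4 13 11 2) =[6, 8, 1, 0, 13, 5, 7, 3, 4, 9, 10, 2, 12, 11]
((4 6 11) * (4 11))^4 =((11)(4 6))^4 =(11)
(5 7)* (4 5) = [0, 1, 2, 3, 5, 7, 6, 4] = (4 5 7)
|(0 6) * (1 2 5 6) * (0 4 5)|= |(0 1 2)(4 5 6)|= 3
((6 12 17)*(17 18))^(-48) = ((6 12 18 17))^(-48) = (18)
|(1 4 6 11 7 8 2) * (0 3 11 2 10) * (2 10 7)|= 8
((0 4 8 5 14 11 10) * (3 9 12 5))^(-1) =((0 4 8 3 9 12 5 14 11 10))^(-1) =(0 10 11 14 5 12 9 3 8 4)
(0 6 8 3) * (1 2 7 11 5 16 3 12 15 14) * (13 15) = (0 6 8 12 13 15 14 1 2 7 11 5 16 3) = [6, 2, 7, 0, 4, 16, 8, 11, 12, 9, 10, 5, 13, 15, 1, 14, 3]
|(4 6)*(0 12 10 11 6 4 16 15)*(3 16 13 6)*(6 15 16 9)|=|(16)(0 12 10 11 3 9 6 13 15)|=9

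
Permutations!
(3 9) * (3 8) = [0, 1, 2, 9, 4, 5, 6, 7, 3, 8] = (3 9 8)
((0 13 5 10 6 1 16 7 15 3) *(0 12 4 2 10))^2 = ((0 13 5)(1 16 7 15 3 12 4 2 10 6))^2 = (0 5 13)(1 7 3 4 10)(2 6 16 15 12)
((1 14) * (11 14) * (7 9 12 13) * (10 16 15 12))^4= (1 11 14)(7 15 9 12 10 13 16)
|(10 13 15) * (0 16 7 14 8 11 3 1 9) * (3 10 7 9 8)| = 9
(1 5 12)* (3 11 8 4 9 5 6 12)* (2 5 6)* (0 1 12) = (12)(0 1 2 5 3 11 8 4 9 6) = [1, 2, 5, 11, 9, 3, 0, 7, 4, 6, 10, 8, 12]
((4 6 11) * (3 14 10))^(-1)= (3 10 14)(4 11 6)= ((3 14 10)(4 6 11))^(-1)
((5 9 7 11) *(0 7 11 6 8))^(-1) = ((0 7 6 8)(5 9 11))^(-1) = (0 8 6 7)(5 11 9)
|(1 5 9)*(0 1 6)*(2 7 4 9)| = |(0 1 5 2 7 4 9 6)| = 8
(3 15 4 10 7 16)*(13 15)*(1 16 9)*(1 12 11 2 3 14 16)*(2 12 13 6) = (2 3 6)(4 10 7 9 13 15)(11 12)(14 16) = [0, 1, 3, 6, 10, 5, 2, 9, 8, 13, 7, 12, 11, 15, 16, 4, 14]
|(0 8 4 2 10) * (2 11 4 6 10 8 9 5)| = 14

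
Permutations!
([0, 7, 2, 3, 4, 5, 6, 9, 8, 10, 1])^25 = [0, 7, 2, 3, 4, 5, 6, 9, 8, 10, 1]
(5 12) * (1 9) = (1 9)(5 12) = [0, 9, 2, 3, 4, 12, 6, 7, 8, 1, 10, 11, 5]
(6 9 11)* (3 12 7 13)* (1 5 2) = (1 5 2)(3 12 7 13)(6 9 11) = [0, 5, 1, 12, 4, 2, 9, 13, 8, 11, 10, 6, 7, 3]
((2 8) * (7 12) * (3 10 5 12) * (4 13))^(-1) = (2 8)(3 7 12 5 10)(4 13)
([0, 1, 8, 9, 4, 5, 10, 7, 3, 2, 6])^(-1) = (2 9 3 8)(6 10)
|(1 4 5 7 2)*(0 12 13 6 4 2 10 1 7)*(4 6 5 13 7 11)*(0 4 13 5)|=8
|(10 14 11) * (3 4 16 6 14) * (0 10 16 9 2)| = |(0 10 3 4 9 2)(6 14 11 16)| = 12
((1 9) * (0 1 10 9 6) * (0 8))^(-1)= ((0 1 6 8)(9 10))^(-1)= (0 8 6 1)(9 10)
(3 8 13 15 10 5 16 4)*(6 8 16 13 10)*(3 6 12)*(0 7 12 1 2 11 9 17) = (0 7 12 3 16 4 6 8 10 5 13 15 1 2 11 9 17) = [7, 2, 11, 16, 6, 13, 8, 12, 10, 17, 5, 9, 3, 15, 14, 1, 4, 0]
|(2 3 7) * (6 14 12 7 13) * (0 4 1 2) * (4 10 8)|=12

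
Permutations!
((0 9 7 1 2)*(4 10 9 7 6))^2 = (0 1)(2 7)(4 9)(6 10) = ((0 7 1 2)(4 10 9 6))^2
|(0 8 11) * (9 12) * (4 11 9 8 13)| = 12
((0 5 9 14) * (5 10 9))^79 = (0 14 9 10)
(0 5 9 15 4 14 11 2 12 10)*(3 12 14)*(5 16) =(0 16 5 9 15 4 3 12 10)(2 14 11) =[16, 1, 14, 12, 3, 9, 6, 7, 8, 15, 0, 2, 10, 13, 11, 4, 5]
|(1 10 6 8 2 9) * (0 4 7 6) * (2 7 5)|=21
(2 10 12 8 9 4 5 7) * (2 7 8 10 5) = [0, 1, 5, 3, 2, 8, 6, 7, 9, 4, 12, 11, 10] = (2 5 8 9 4)(10 12)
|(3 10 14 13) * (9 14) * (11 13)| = |(3 10 9 14 11 13)| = 6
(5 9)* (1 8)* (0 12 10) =(0 12 10)(1 8)(5 9) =[12, 8, 2, 3, 4, 9, 6, 7, 1, 5, 0, 11, 10]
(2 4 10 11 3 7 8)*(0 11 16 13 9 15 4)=(0 11 3 7 8 2)(4 10 16 13 9 15)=[11, 1, 0, 7, 10, 5, 6, 8, 2, 15, 16, 3, 12, 9, 14, 4, 13]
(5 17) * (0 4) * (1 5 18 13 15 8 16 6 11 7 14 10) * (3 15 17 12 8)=(0 4)(1 5 12 8 16 6 11 7 14 10)(3 15)(13 17 18)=[4, 5, 2, 15, 0, 12, 11, 14, 16, 9, 1, 7, 8, 17, 10, 3, 6, 18, 13]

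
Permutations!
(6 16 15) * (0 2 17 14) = (0 2 17 14)(6 16 15) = [2, 1, 17, 3, 4, 5, 16, 7, 8, 9, 10, 11, 12, 13, 0, 6, 15, 14]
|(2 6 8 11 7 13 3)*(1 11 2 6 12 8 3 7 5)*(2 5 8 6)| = 4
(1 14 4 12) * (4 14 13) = (14)(1 13 4 12) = [0, 13, 2, 3, 12, 5, 6, 7, 8, 9, 10, 11, 1, 4, 14]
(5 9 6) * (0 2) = [2, 1, 0, 3, 4, 9, 5, 7, 8, 6] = (0 2)(5 9 6)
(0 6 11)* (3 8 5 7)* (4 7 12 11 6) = (0 4 7 3 8 5 12 11) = [4, 1, 2, 8, 7, 12, 6, 3, 5, 9, 10, 0, 11]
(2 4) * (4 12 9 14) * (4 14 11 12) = [0, 1, 4, 3, 2, 5, 6, 7, 8, 11, 10, 12, 9, 13, 14] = (14)(2 4)(9 11 12)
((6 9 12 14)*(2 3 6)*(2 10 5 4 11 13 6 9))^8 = (2 11 10 9 6 4 14 3 13 5 12)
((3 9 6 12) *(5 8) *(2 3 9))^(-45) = (12)(2 3)(5 8)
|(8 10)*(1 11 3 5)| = 4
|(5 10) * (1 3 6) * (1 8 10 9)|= |(1 3 6 8 10 5 9)|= 7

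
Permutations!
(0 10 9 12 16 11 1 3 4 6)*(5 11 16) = (16)(0 10 9 12 5 11 1 3 4 6) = [10, 3, 2, 4, 6, 11, 0, 7, 8, 12, 9, 1, 5, 13, 14, 15, 16]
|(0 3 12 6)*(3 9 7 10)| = |(0 9 7 10 3 12 6)| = 7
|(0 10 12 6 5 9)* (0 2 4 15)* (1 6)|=|(0 10 12 1 6 5 9 2 4 15)|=10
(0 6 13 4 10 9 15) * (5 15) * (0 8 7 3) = (0 6 13 4 10 9 5 15 8 7 3) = [6, 1, 2, 0, 10, 15, 13, 3, 7, 5, 9, 11, 12, 4, 14, 8]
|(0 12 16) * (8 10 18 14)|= 12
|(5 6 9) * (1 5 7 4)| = 6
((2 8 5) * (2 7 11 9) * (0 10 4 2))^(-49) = (0 5 10 7 4 11 2 9 8)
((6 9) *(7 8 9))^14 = ((6 7 8 9))^14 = (6 8)(7 9)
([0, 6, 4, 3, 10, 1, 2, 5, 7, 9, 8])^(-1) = [0, 5, 6, 3, 2, 7, 1, 8, 10, 9, 4]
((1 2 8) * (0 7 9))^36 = (9)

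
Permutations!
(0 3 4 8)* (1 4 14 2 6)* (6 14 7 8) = (0 3 7 8)(1 4 6)(2 14) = [3, 4, 14, 7, 6, 5, 1, 8, 0, 9, 10, 11, 12, 13, 2]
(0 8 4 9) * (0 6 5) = (0 8 4 9 6 5) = [8, 1, 2, 3, 9, 0, 5, 7, 4, 6]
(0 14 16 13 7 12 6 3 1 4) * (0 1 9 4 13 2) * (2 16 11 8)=(16)(0 14 11 8 2)(1 13 7 12 6 3 9 4)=[14, 13, 0, 9, 1, 5, 3, 12, 2, 4, 10, 8, 6, 7, 11, 15, 16]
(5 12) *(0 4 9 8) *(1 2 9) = (0 4 1 2 9 8)(5 12) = [4, 2, 9, 3, 1, 12, 6, 7, 0, 8, 10, 11, 5]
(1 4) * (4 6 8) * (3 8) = (1 6 3 8 4) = [0, 6, 2, 8, 1, 5, 3, 7, 4]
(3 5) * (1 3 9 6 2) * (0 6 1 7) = (0 6 2 7)(1 3 5 9) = [6, 3, 7, 5, 4, 9, 2, 0, 8, 1]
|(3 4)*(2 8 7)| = |(2 8 7)(3 4)| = 6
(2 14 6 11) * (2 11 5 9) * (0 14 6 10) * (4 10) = (0 14 4 10)(2 6 5 9) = [14, 1, 6, 3, 10, 9, 5, 7, 8, 2, 0, 11, 12, 13, 4]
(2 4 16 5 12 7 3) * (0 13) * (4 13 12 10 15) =[12, 1, 13, 2, 16, 10, 6, 3, 8, 9, 15, 11, 7, 0, 14, 4, 5] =(0 12 7 3 2 13)(4 16 5 10 15)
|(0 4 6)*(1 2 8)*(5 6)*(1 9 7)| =20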